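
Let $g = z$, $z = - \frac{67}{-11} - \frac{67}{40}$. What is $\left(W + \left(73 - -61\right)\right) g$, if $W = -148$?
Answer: $- \frac{13601}{220} \approx -61.823$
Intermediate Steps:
$z = \frac{1943}{440}$ ($z = \left(-67\right) \left(- \frac{1}{11}\right) - \frac{67}{40} = \frac{67}{11} - \frac{67}{40} = \frac{1943}{440} \approx 4.4159$)
$g = \frac{1943}{440} \approx 4.4159$
$\left(W + \left(73 - -61\right)\right) g = \left(-148 + \left(73 - -61\right)\right) \frac{1943}{440} = \left(-148 + \left(73 + 61\right)\right) \frac{1943}{440} = \left(-148 + 134\right) \frac{1943}{440} = \left(-14\right) \frac{1943}{440} = - \frac{13601}{220}$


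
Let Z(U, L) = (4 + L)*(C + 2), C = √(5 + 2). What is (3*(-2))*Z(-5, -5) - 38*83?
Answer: -3142 + 6*√7 ≈ -3126.1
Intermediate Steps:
C = √7 ≈ 2.6458
Z(U, L) = (2 + √7)*(4 + L) (Z(U, L) = (4 + L)*(√7 + 2) = (4 + L)*(2 + √7) = (2 + √7)*(4 + L))
(3*(-2))*Z(-5, -5) - 38*83 = (3*(-2))*(8 + 2*(-5) + 4*√7 - 5*√7) - 38*83 = -6*(8 - 10 + 4*√7 - 5*√7) - 3154 = -6*(-2 - √7) - 3154 = (12 + 6*√7) - 3154 = -3142 + 6*√7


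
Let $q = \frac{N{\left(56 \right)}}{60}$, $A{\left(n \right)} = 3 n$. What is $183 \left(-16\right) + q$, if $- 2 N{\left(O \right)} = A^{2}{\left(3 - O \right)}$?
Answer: $- \frac{125547}{40} \approx -3138.7$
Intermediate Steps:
$N{\left(O \right)} = - \frac{\left(9 - 3 O\right)^{2}}{2}$ ($N{\left(O \right)} = - \frac{\left(3 \left(3 - O\right)\right)^{2}}{2} = - \frac{\left(9 - 3 O\right)^{2}}{2}$)
$q = - \frac{8427}{40}$ ($q = \frac{\left(- \frac{9}{2}\right) \left(-3 + 56\right)^{2}}{60} = - \frac{9 \cdot 53^{2}}{2} \cdot \frac{1}{60} = \left(- \frac{9}{2}\right) 2809 \cdot \frac{1}{60} = \left(- \frac{25281}{2}\right) \frac{1}{60} = - \frac{8427}{40} \approx -210.68$)
$183 \left(-16\right) + q = 183 \left(-16\right) - \frac{8427}{40} = -2928 - \frac{8427}{40} = - \frac{125547}{40}$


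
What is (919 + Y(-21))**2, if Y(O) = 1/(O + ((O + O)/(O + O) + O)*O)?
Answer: 134455689124/159201 ≈ 8.4457e+5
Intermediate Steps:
Y(O) = 1/(O + O*(1 + O)) (Y(O) = 1/(O + ((2*O)/((2*O)) + O)*O) = 1/(O + ((2*O)*(1/(2*O)) + O)*O) = 1/(O + (1 + O)*O) = 1/(O + O*(1 + O)))
(919 + Y(-21))**2 = (919 + 1/((-21)*(2 - 21)))**2 = (919 - 1/21/(-19))**2 = (919 - 1/21*(-1/19))**2 = (919 + 1/399)**2 = (366682/399)**2 = 134455689124/159201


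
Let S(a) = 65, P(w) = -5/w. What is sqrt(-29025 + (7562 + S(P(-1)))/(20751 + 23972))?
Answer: 2*I*sqrt(14513479426726)/44723 ≈ 170.37*I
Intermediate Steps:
sqrt(-29025 + (7562 + S(P(-1)))/(20751 + 23972)) = sqrt(-29025 + (7562 + 65)/(20751 + 23972)) = sqrt(-29025 + 7627/44723) = sqrt(-1298077448/44723) = 2*I*sqrt(14513479426726)/44723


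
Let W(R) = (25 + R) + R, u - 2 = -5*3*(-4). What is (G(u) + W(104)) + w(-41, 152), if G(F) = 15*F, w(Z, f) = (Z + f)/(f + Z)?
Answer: 1164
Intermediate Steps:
w(Z, f) = 1 (w(Z, f) = (Z + f)/(Z + f) = 1)
u = 62 (u = 2 - 5*3*(-4) = 2 - 15*(-4) = 2 + 60 = 62)
W(R) = 25 + 2*R
(G(u) + W(104)) + w(-41, 152) = (15*62 + (25 + 2*104)) + 1 = (930 + (25 + 208)) + 1 = (930 + 233) + 1 = 1163 + 1 = 1164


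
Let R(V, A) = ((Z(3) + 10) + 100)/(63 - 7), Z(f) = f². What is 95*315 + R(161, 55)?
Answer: 239417/8 ≈ 29927.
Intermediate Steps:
R(V, A) = 17/8 (R(V, A) = ((3² + 10) + 100)/(63 - 7) = ((9 + 10) + 100)/56 = (19 + 100)*(1/56) = 119*(1/56) = 17/8)
95*315 + R(161, 55) = 95*315 + 17/8 = 29925 + 17/8 = 239417/8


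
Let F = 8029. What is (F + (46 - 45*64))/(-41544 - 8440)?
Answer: -5195/49984 ≈ -0.10393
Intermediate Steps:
(F + (46 - 45*64))/(-41544 - 8440) = (8029 + (46 - 45*64))/(-41544 - 8440) = (8029 + (46 - 2880))/(-49984) = (8029 - 2834)*(-1/49984) = 5195*(-1/49984) = -5195/49984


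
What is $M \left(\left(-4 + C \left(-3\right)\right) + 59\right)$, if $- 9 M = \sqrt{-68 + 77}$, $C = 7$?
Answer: $- \frac{34}{3} \approx -11.333$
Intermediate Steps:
$M = - \frac{1}{3}$ ($M = - \frac{\sqrt{-68 + 77}}{9} = - \frac{\sqrt{9}}{9} = \left(- \frac{1}{9}\right) 3 = - \frac{1}{3} \approx -0.33333$)
$M \left(\left(-4 + C \left(-3\right)\right) + 59\right) = - \frac{\left(-4 + 7 \left(-3\right)\right) + 59}{3} = - \frac{\left(-4 - 21\right) + 59}{3} = - \frac{-25 + 59}{3} = \left(- \frac{1}{3}\right) 34 = - \frac{34}{3}$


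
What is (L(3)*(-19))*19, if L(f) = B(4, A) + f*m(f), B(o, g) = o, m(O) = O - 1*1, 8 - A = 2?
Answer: -3610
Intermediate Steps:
A = 6 (A = 8 - 1*2 = 8 - 2 = 6)
m(O) = -1 + O (m(O) = O - 1 = -1 + O)
L(f) = 4 + f*(-1 + f)
(L(3)*(-19))*19 = ((4 + 3*(-1 + 3))*(-19))*19 = ((4 + 3*2)*(-19))*19 = ((4 + 6)*(-19))*19 = (10*(-19))*19 = -190*19 = -3610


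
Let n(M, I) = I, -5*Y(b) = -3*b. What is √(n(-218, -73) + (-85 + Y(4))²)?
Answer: 2*√42186/5 ≈ 82.157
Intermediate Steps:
Y(b) = 3*b/5 (Y(b) = -(-3)*b/5 = 3*b/5)
√(n(-218, -73) + (-85 + Y(4))²) = √(-73 + (-85 + (⅗)*4)²) = √(-73 + (-85 + 12/5)²) = √(-73 + (-413/5)²) = √(-73 + 170569/25) = √(168744/25) = 2*√42186/5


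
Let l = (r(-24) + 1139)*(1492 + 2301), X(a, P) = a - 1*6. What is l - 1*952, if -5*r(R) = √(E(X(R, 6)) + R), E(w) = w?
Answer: 4319275 - 11379*I*√6/5 ≈ 4.3193e+6 - 5574.5*I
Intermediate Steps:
X(a, P) = -6 + a (X(a, P) = a - 6 = -6 + a)
r(R) = -√(-6 + 2*R)/5 (r(R) = -√((-6 + R) + R)/5 = -√(-6 + 2*R)/5)
l = 4320227 - 11379*I*√6/5 (l = (-√(-6 + 2*(-24))/5 + 1139)*(1492 + 2301) = (-√(-6 - 48)/5 + 1139)*3793 = (-3*I*√6/5 + 1139)*3793 = (1139 - 3*I*√6/5)*3793 = 4320227 - 11379*I*√6/5 ≈ 4.3202e+6 - 5574.5*I)
l - 1*952 = (4320227 - 11379*I*√6/5) - 1*952 = (4320227 - 11379*I*√6/5) - 952 = 4319275 - 11379*I*√6/5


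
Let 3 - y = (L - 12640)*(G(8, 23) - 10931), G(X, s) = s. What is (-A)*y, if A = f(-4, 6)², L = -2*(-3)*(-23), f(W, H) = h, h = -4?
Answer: 2230118736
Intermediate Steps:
f(W, H) = -4
L = -138 (L = 6*(-23) = -138)
y = -139382421 (y = 3 - (-138 - 12640)*(23 - 10931) = 3 - (-12778)*(-10908) = 3 - 1*139382424 = 3 - 139382424 = -139382421)
A = 16 (A = (-4)² = 16)
(-A)*y = -1*16*(-139382421) = -16*(-139382421) = 2230118736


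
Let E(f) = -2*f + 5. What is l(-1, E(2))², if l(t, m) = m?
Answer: 1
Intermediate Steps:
E(f) = 5 - 2*f
l(-1, E(2))² = (5 - 2*2)² = (5 - 4)² = 1² = 1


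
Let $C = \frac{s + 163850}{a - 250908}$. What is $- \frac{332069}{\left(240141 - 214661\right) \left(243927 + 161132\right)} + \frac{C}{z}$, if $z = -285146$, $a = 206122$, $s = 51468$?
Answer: $- \frac{1471156773907}{96066763158908360} \approx -1.5314 \cdot 10^{-5}$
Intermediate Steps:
$C = - \frac{107659}{22393}$ ($C = \frac{51468 + 163850}{206122 - 250908} = \frac{215318}{-44786} = 215318 \left(- \frac{1}{44786}\right) = - \frac{107659}{22393} \approx -4.8077$)
$- \frac{332069}{\left(240141 - 214661\right) \left(243927 + 161132\right)} + \frac{C}{z} = - \frac{332069}{\left(240141 - 214661\right) \left(243927 + 161132\right)} - \frac{107659}{22393 \left(-285146\right)} = - \frac{332069}{25480 \cdot 405059} - - \frac{107659}{6385274378} = - \frac{332069}{10320903320} + \frac{107659}{6385274378} = - \frac{1471156773907}{96066763158908360}$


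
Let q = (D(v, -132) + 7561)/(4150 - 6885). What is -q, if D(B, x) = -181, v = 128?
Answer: 1476/547 ≈ 2.6984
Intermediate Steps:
q = -1476/547 (q = (-181 + 7561)/(4150 - 6885) = 7380/(-2735) = 7380*(-1/2735) = -1476/547 ≈ -2.6984)
-q = -1*(-1476/547) = 1476/547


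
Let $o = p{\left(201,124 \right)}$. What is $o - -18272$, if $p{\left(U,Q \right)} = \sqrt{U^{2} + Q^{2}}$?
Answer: $18272 + 17 \sqrt{193} \approx 18508.0$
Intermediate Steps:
$p{\left(U,Q \right)} = \sqrt{Q^{2} + U^{2}}$
$o = 17 \sqrt{193}$ ($o = \sqrt{124^{2} + 201^{2}} = \sqrt{15376 + 40401} = \sqrt{55777} = 17 \sqrt{193} \approx 236.17$)
$o - -18272 = 17 \sqrt{193} - -18272 = 17 \sqrt{193} + 18272 = 18272 + 17 \sqrt{193}$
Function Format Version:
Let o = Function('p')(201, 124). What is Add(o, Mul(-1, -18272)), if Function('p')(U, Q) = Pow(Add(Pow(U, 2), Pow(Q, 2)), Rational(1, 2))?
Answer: Add(18272, Mul(17, Pow(193, Rational(1, 2)))) ≈ 18508.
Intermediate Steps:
Function('p')(U, Q) = Pow(Add(Pow(Q, 2), Pow(U, 2)), Rational(1, 2))
o = Mul(17, Pow(193, Rational(1, 2))) (o = Pow(Add(Pow(124, 2), Pow(201, 2)), Rational(1, 2)) = Pow(Add(15376, 40401), Rational(1, 2)) = Pow(55777, Rational(1, 2)) = Mul(17, Pow(193, Rational(1, 2))) ≈ 236.17)
Add(o, Mul(-1, -18272)) = Add(Mul(17, Pow(193, Rational(1, 2))), Mul(-1, -18272)) = Add(Mul(17, Pow(193, Rational(1, 2))), 18272) = Add(18272, Mul(17, Pow(193, Rational(1, 2))))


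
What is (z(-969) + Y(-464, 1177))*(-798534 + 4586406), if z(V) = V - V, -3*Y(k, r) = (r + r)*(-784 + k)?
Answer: 3709326686208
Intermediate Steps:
Y(k, r) = -2*r*(-784 + k)/3 (Y(k, r) = -(r + r)*(-784 + k)/3 = -2*r*(-784 + k)/3)
z(V) = 0
(z(-969) + Y(-464, 1177))*(-798534 + 4586406) = (0 + (2/3)*1177*(784 - 1*(-464)))*(-798534 + 4586406) = (0 + (2/3)*1177*(784 + 464))*3787872 = (0 + (2/3)*1177*1248)*3787872 = (0 + 979264)*3787872 = 979264*3787872 = 3709326686208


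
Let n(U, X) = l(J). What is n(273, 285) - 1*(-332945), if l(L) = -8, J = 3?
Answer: 332937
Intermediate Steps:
n(U, X) = -8
n(273, 285) - 1*(-332945) = -8 - 1*(-332945) = -8 + 332945 = 332937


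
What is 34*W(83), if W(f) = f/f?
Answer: 34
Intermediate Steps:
W(f) = 1
34*W(83) = 34*1 = 34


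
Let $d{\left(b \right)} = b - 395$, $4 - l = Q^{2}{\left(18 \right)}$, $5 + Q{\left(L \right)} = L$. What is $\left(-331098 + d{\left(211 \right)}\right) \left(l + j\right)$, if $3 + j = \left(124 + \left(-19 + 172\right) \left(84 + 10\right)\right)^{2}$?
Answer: $-69709639838776$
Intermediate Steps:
$Q{\left(L \right)} = -5 + L$
$l = -165$ ($l = 4 - \left(-5 + 18\right)^{2} = 4 - 13^{2} = 4 - 169 = -165$)
$d{\left(b \right)} = -395 + b$
$j = 210424033$ ($j = -3 + \left(124 + \left(-19 + 172\right) \left(84 + 10\right)\right)^{2} = -3 + \left(124 + 153 \cdot 94\right)^{2} = -3 + \left(124 + 14382\right)^{2} = -3 + 14506^{2} = -3 + 210424036 = 210424033$)
$\left(-331098 + d{\left(211 \right)}\right) \left(l + j\right) = \left(-331098 + \left(-395 + 211\right)\right) \left(-165 + 210424033\right) = \left(-331098 - 184\right) 210423868 = \left(-331282\right) 210423868 = -69709639838776$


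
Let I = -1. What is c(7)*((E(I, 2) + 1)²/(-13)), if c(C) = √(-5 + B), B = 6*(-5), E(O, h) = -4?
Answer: -9*I*√35/13 ≈ -4.0957*I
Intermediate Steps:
B = -30
c(C) = I*√35 (c(C) = √(-5 - 30) = √(-35) = I*√35)
c(7)*((E(I, 2) + 1)²/(-13)) = (I*√35)*((-4 + 1)²/(-13)) = (I*√35)*((-3)²*(-1/13)) = (I*√35)*(9*(-1/13)) = (I*√35)*(-9/13) = -9*I*√35/13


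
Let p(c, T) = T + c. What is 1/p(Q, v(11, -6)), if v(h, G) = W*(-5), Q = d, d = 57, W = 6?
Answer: 1/27 ≈ 0.037037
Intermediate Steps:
Q = 57
v(h, G) = -30 (v(h, G) = 6*(-5) = -30)
1/p(Q, v(11, -6)) = 1/(-30 + 57) = 1/27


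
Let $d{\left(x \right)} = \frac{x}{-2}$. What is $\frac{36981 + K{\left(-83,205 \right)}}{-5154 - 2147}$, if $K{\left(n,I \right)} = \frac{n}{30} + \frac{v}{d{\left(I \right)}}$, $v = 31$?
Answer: $- \frac{9096571}{1796046} \approx -5.0648$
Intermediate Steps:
$d{\left(x \right)} = - \frac{x}{2}$ ($d{\left(x \right)} = x \left(- \frac{1}{2}\right) = - \frac{x}{2}$)
$K{\left(n,I \right)} = - \frac{62}{I} + \frac{n}{30}$ ($K{\left(n,I \right)} = \frac{n}{30} + \frac{31}{\left(- \frac{1}{2}\right) I} = n \frac{1}{30} + 31 \left(- \frac{2}{I}\right) = \frac{n}{30} - \frac{62}{I} = - \frac{62}{I} + \frac{n}{30}$)
$\frac{36981 + K{\left(-83,205 \right)}}{-5154 - 2147} = \frac{36981 - \left(\frac{83}{30} + \frac{62}{205}\right)}{-5154 - 2147} = \frac{36981 - \frac{755}{246}}{-7301} = \left(36981 - \frac{755}{246}\right) \left(- \frac{1}{7301}\right) = \frac{9096571}{246} \left(- \frac{1}{7301}\right) = - \frac{9096571}{1796046}$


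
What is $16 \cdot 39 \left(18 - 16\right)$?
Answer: $1248$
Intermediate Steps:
$16 \cdot 39 \left(18 - 16\right) = 624 \left(18 - 16\right) = 624 \cdot 2 = 1248$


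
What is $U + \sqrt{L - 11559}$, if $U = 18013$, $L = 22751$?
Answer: $18013 + 2 \sqrt{2798} \approx 18119.0$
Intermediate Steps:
$U + \sqrt{L - 11559} = 18013 + \sqrt{22751 - 11559} = 18013 + \sqrt{11192} = 18013 + 2 \sqrt{2798}$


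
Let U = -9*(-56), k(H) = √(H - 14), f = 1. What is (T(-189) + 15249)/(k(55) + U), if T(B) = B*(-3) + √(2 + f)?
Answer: 7971264/253975 - 15816*√41/253975 - √123/253975 + 504*√3/253975 ≈ 30.991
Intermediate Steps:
k(H) = √(-14 + H)
T(B) = √3 - 3*B (T(B) = B*(-3) + √(2 + 1) = -3*B + √3 = √3 - 3*B)
U = 504
(T(-189) + 15249)/(k(55) + U) = ((√3 - 3*(-189)) + 15249)/(√(-14 + 55) + 504) = ((√3 + 567) + 15249)/(√41 + 504) = ((567 + √3) + 15249)/(504 + √41) = (15816 + √3)/(504 + √41)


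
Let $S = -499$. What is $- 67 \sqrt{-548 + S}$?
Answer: $- 67 i \sqrt{1047} \approx - 2167.9 i$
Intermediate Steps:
$- 67 \sqrt{-548 + S} = - 67 \sqrt{-548 - 499} = - 67 \sqrt{-1047} = - 67 i \sqrt{1047}$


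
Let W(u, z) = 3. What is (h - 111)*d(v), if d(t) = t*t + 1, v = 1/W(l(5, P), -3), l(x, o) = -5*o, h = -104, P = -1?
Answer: -2150/9 ≈ -238.89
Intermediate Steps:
v = 1/3 ≈ 0.33333
d(t) = 1 + t**2 (d(t) = t**2 + 1 = 1 + t**2)
(h - 111)*d(v) = (-104 - 111)*(1 + (1/3)**2) = -215*(1 + 1/9) = -215*10/9 = -2150/9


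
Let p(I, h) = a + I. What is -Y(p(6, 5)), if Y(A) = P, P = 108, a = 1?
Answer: -108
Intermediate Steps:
p(I, h) = 1 + I
Y(A) = 108
-Y(p(6, 5)) = -1*108 = -108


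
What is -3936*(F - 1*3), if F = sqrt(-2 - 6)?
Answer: 11808 - 7872*I*sqrt(2) ≈ 11808.0 - 11133.0*I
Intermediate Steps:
F = 2*I*sqrt(2) (F = sqrt(-8) = 2*I*sqrt(2) ≈ 2.8284*I)
-3936*(F - 1*3) = -3936*(2*I*sqrt(2) - 1*3) = -3936*(2*I*sqrt(2) - 3) = -3936*(-3 + 2*I*sqrt(2)) = 11808 - 7872*I*sqrt(2)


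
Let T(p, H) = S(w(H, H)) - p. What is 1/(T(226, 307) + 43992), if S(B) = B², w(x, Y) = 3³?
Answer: 1/44495 ≈ 2.2474e-5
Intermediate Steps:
w(x, Y) = 27
T(p, H) = 729 - p (T(p, H) = 27² - p = 729 - p)
1/(T(226, 307) + 43992) = 1/((729 - 1*226) + 43992) = 1/((729 - 226) + 43992) = 1/(503 + 43992) = 1/44495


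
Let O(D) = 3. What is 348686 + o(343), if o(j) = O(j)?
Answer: 348689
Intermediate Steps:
o(j) = 3
348686 + o(343) = 348686 + 3 = 348689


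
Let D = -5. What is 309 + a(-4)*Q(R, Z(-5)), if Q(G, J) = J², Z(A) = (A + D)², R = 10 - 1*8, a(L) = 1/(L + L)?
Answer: -941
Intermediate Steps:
a(L) = 1/(2*L)
R = 2 (R = 10 - 8 = 2)
Z(A) = (-5 + A)² (Z(A) = (A - 5)² = (-5 + A)²)
309 + a(-4)*Q(R, Z(-5)) = 309 + ((½)/(-4))*((-5 - 5)²)² = 309 + ((½)*(-¼))*((-10)²)² = 309 - ⅛*100² = 309 - ⅛*10000 = 309 - 1250 = -941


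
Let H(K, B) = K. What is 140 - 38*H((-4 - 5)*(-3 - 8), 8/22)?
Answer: -3622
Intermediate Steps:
140 - 38*H((-4 - 5)*(-3 - 8), 8/22) = 140 - 38*(-4 - 5)*(-3 - 8) = 140 - (-342)*(-11) = 140 - 38*99 = 140 - 3762 = -3622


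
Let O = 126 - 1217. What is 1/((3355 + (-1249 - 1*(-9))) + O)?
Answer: 1/1024 ≈ 0.00097656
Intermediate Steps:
O = -1091
1/((3355 + (-1249 - 1*(-9))) + O) = 1/((3355 + (-1249 - 1*(-9))) - 1091) = 1/((3355 + (-1249 + 9)) - 1091) = 1/((3355 - 1240) - 1091) = 1/(2115 - 1091) = 1/1024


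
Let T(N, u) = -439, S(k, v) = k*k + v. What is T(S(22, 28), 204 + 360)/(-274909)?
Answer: 439/274909 ≈ 0.0015969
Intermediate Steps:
S(k, v) = v + k**2 (S(k, v) = k**2 + v = v + k**2)
T(S(22, 28), 204 + 360)/(-274909) = -439/(-274909) = -439*(-1/274909) = 439/274909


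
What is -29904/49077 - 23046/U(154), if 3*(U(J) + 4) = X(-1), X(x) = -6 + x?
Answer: 8502550/2337 ≈ 3638.2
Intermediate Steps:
U(J) = -19/3 (U(J) = -4 + (-6 - 1)/3 = -4 + (⅓)*(-7) = -4 - 7/3 = -19/3)
-29904/49077 - 23046/U(154) = -29904/49077 - 23046/(-19/3) = -29904*1/49077 - 23046*(-3/19) = -1424/2337 + 69138/19 = 8502550/2337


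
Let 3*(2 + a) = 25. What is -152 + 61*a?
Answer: 703/3 ≈ 234.33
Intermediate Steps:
a = 19/3 (a = -2 + (⅓)*25 = -2 + 25/3 = 19/3 ≈ 6.3333)
-152 + 61*a = -152 + 61*(19/3) = -152 + 1159/3 = 703/3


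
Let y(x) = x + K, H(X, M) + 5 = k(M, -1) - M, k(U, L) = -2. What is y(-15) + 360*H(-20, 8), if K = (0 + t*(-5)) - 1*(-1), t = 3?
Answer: -5429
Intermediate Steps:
H(X, M) = -7 - M (H(X, M) = -5 + (-2 - M) = -7 - M)
K = -14 (K = (0 + 3*(-5)) - 1*(-1) = (0 - 15) + 1 = -15 + 1 = -14)
y(x) = -14 + x (y(x) = x - 14 = -14 + x)
y(-15) + 360*H(-20, 8) = (-14 - 15) + 360*(-7 - 1*8) = -29 + 360*(-7 - 8) = -29 + 360*(-15) = -29 - 5400 = -5429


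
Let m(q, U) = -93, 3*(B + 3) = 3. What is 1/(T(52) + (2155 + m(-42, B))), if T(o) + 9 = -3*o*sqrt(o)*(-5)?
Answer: -2053/27421991 + 1560*sqrt(13)/27421991 ≈ 0.00013025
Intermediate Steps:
B = -2 (B = -3 + (1/3)*3 = -3 + 1 = -2)
T(o) = -9 + 15*o**(3/2) (T(o) = -9 - 3*o*sqrt(o)*(-5) = -9 - 3*o**(3/2)*(-5) = -9 + 15*o**(3/2))
1/(T(52) + (2155 + m(-42, B))) = 1/((-9 + 15*52**(3/2)) + (2155 - 93)) = 1/((-9 + 15*(104*sqrt(13))) + 2062) = 1/((-9 + 1560*sqrt(13)) + 2062) = 1/(2053 + 1560*sqrt(13))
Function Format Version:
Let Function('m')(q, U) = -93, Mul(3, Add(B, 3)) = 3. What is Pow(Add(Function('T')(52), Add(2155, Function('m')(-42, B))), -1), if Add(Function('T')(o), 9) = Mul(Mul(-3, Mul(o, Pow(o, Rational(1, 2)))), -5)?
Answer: Add(Rational(-2053, 27421991), Mul(Rational(1560, 27421991), Pow(13, Rational(1, 2)))) ≈ 0.00013025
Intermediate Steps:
B = -2 (B = Add(-3, Mul(Rational(1, 3), 3)) = Add(-3, 1) = -2)
Function('T')(o) = Add(-9, Mul(15, Pow(o, Rational(3, 2)))) (Function('T')(o) = Add(-9, Mul(Mul(-3, Mul(o, Pow(o, Rational(1, 2)))), -5)) = Add(-9, Mul(Mul(-3, Pow(o, Rational(3, 2))), -5)) = Add(-9, Mul(15, Pow(o, Rational(3, 2)))))
Pow(Add(Function('T')(52), Add(2155, Function('m')(-42, B))), -1) = Pow(Add(Add(-9, Mul(15, Pow(52, Rational(3, 2)))), Add(2155, -93)), -1) = Pow(Add(Add(-9, Mul(15, Mul(104, Pow(13, Rational(1, 2))))), 2062), -1) = Pow(Add(Add(-9, Mul(1560, Pow(13, Rational(1, 2)))), 2062), -1) = Pow(Add(2053, Mul(1560, Pow(13, Rational(1, 2)))), -1)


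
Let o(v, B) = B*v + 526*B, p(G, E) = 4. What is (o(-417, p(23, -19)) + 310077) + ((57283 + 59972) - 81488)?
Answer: 346280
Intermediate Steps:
o(v, B) = 526*B + B*v
(o(-417, p(23, -19)) + 310077) + ((57283 + 59972) - 81488) = (4*(526 - 417) + 310077) + ((57283 + 59972) - 81488) = (4*109 + 310077) + (117255 - 81488) = (436 + 310077) + 35767 = 310513 + 35767 = 346280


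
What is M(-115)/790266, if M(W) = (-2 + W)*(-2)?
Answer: 39/131711 ≈ 0.00029610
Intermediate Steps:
M(W) = 4 - 2*W
M(-115)/790266 = (4 - 2*(-115))/790266 = (4 + 230)*(1/790266) = 234*(1/790266) = 39/131711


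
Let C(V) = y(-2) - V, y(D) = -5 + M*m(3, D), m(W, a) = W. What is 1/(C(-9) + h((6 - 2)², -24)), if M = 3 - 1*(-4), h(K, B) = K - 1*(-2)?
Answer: 1/43 ≈ 0.023256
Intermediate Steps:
h(K, B) = 2 + K (h(K, B) = K + 2 = 2 + K)
M = 7 (M = 3 + 4 = 7)
y(D) = 16 (y(D) = -5 + 7*3 = -5 + 21 = 16)
C(V) = 16 - V
1/(C(-9) + h((6 - 2)², -24)) = 1/((16 - 1*(-9)) + (2 + (6 - 2)²)) = 1/((16 + 9) + (2 + 4²)) = 1/(25 + (2 + 16)) = 1/(25 + 18) = 1/43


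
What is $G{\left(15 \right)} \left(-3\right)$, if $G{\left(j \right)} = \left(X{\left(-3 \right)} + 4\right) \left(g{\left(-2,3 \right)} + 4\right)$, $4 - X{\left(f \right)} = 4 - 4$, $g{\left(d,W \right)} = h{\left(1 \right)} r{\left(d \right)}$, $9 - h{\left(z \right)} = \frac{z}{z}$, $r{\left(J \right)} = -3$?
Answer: $480$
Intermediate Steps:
$h{\left(z \right)} = 8$ ($h{\left(z \right)} = 9 - \frac{z}{z} = 9 - 1 = 8$)
$g{\left(d,W \right)} = -24$ ($g{\left(d,W \right)} = 8 \left(-3\right) = -24$)
$X{\left(f \right)} = 4$ ($X{\left(f \right)} = 4 - \left(4 - 4\right) = 4 - 0 = 4 + 0 = 4$)
$G{\left(j \right)} = -160$ ($G{\left(j \right)} = \left(4 + 4\right) \left(-24 + 4\right) = 8 \left(-20\right) = -160$)
$G{\left(15 \right)} \left(-3\right) = \left(-160\right) \left(-3\right) = 480$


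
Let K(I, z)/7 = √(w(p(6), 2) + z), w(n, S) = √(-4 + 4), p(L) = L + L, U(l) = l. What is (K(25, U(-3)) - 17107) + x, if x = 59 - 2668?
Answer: -19716 + 7*I*√3 ≈ -19716.0 + 12.124*I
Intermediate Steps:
x = -2609
p(L) = 2*L
w(n, S) = 0 (w(n, S) = √0 = 0)
K(I, z) = 7*√z (K(I, z) = 7*√(0 + z) = 7*√z)
(K(25, U(-3)) - 17107) + x = (7*√(-3) - 17107) - 2609 = (7*(I*√3) - 17107) - 2609 = (7*I*√3 - 17107) - 2609 = (-17107 + 7*I*√3) - 2609 = -19716 + 7*I*√3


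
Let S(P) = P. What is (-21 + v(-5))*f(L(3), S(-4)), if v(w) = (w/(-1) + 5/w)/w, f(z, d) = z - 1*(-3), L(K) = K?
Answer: -654/5 ≈ -130.80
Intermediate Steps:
f(z, d) = 3 + z (f(z, d) = z + 3 = 3 + z)
v(w) = (-w + 5/w)/w (v(w) = (w*(-1) + 5/w)/w = (-w + 5/w)/w)
(-21 + v(-5))*f(L(3), S(-4)) = (-21 + (-1 + 5/(-5)²))*(3 + 3) = (-21 + (-1 + 5*(1/25)))*6 = (-21 + (-1 + ⅕))*6 = (-21 - ⅘)*6 = -109/5*6 = -654/5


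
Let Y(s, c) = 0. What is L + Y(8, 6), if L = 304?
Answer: 304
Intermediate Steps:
L + Y(8, 6) = 304 + 0 = 304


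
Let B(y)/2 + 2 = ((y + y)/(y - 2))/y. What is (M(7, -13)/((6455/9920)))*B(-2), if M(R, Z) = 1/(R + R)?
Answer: -4960/9037 ≈ -0.54885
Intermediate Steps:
M(R, Z) = 1/(2*R)
B(y) = -4 + 4/(-2 + y) (B(y) = -4 + 2*(((y + y)/(y - 2))/y) = -4 + 2*(((2*y)/(-2 + y))/y) = -4 + 2*((2*y/(-2 + y))/y) = -4 + 2*(2/(-2 + y)) = -4 + 4/(-2 + y))
(M(7, -13)/((6455/9920)))*B(-2) = (((½)/7)/((6455/9920)))*(4*(3 - 1*(-2))/(-2 - 2)) = (((½)*(⅐))/((6455*(1/9920))))*(4*(3 + 2)/(-4)) = (1/(14*(1291/1984)))*(4*(-¼)*5) = ((1/14)*(1984/1291))*(-5) = (992/9037)*(-5) = -4960/9037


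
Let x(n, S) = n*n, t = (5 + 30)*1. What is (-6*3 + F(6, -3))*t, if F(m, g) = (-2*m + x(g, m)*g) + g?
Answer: -2100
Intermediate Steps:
t = 35 (t = 35*1 = 35)
x(n, S) = n²
F(m, g) = g + g³ - 2*m (F(m, g) = (-2*m + g²*g) + g = (-2*m + g³) + g = (g³ - 2*m) + g = g + g³ - 2*m)
(-6*3 + F(6, -3))*t = (-6*3 + (-3 + (-3)³ - 2*6))*35 = (-18 + (-3 - 27 - 12))*35 = (-18 - 42)*35 = -60*35 = -2100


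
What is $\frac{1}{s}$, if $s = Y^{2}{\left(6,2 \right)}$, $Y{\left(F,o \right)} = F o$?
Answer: $\frac{1}{144} \approx 0.0069444$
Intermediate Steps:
$s = 144$ ($s = \left(6 \cdot 2\right)^{2} = 12^{2} = 144$)
$\frac{1}{s} = \frac{1}{144}$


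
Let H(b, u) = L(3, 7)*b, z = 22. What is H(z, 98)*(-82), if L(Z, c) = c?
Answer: -12628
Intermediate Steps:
H(b, u) = 7*b
H(z, 98)*(-82) = (7*22)*(-82) = 154*(-82) = -12628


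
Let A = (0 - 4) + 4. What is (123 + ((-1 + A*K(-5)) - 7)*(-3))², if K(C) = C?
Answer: 21609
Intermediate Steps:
A = 0 (A = -4 + 4 = 0)
(123 + ((-1 + A*K(-5)) - 7)*(-3))² = (123 + ((-1 + 0*(-5)) - 7)*(-3))² = (123 + ((-1 + 0) - 7)*(-3))² = (123 + (-1 - 7)*(-3))² = (123 - 8*(-3))² = (123 + 24)² = 147² = 21609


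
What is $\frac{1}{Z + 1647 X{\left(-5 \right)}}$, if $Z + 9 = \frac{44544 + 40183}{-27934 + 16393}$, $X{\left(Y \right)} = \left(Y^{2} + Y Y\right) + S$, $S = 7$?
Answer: $\frac{11541}{1083268943} \approx 1.0654 \cdot 10^{-5}$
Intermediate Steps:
$X{\left(Y \right)} = 7 + 2 Y^{2}$ ($X{\left(Y \right)} = \left(Y^{2} + Y Y\right) + 7 = \left(Y^{2} + Y^{2}\right) + 7 = 2 Y^{2} + 7 = 7 + 2 Y^{2}$)
$Z = - \frac{188596}{11541}$ ($Z = -9 + \frac{44544 + 40183}{-27934 + 16393} = -9 + \frac{84727}{-11541} = -9 + 84727 \left(- \frac{1}{11541}\right) = -9 - \frac{84727}{11541} = - \frac{188596}{11541} \approx -16.341$)
$\frac{1}{Z + 1647 X{\left(-5 \right)}} = \frac{1}{- \frac{188596}{11541} + 1647 \left(7 + 2 \left(-5\right)^{2}\right)} = \frac{1}{- \frac{188596}{11541} + 1647 \left(7 + 2 \cdot 25\right)} = \frac{1}{- \frac{188596}{11541} + 1647 \left(7 + 50\right)} = \frac{1}{- \frac{188596}{11541} + 1647 \cdot 57} = \frac{1}{- \frac{188596}{11541} + 93879} = \frac{1}{\frac{1083268943}{11541}} = \frac{11541}{1083268943}$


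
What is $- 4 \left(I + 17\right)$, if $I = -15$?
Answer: $-8$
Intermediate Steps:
$- 4 \left(I + 17\right) = - 4 \left(-15 + 17\right) = \left(-4\right) 2 = -8$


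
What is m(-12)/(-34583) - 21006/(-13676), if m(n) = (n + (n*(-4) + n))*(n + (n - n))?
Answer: 365194593/236478554 ≈ 1.5443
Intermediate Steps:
m(n) = -2*n² (m(n) = (n + (-4*n + n))*(n + 0) = (n - 3*n)*n = (-2*n)*n = -2*n²)
m(-12)/(-34583) - 21006/(-13676) = -2*(-12)²/(-34583) - 21006/(-13676) = -2*144*(-1/34583) - 21006*(-1/13676) = -288*(-1/34583) + 10503/6838 = 288/34583 + 10503/6838 = 365194593/236478554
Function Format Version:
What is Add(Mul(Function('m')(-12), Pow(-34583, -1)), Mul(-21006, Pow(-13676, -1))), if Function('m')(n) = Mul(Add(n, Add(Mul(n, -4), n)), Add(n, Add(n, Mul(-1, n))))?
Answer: Rational(365194593, 236478554) ≈ 1.5443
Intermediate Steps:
Function('m')(n) = Mul(-2, Pow(n, 2)) (Function('m')(n) = Mul(Add(n, Add(Mul(-4, n), n)), Add(n, 0)) = Mul(Add(n, Mul(-3, n)), n) = Mul(Mul(-2, n), n) = Mul(-2, Pow(n, 2)))
Add(Mul(Function('m')(-12), Pow(-34583, -1)), Mul(-21006, Pow(-13676, -1))) = Add(Mul(Mul(-2, Pow(-12, 2)), Pow(-34583, -1)), Mul(-21006, Pow(-13676, -1))) = Add(Mul(Mul(-2, 144), Rational(-1, 34583)), Mul(-21006, Rational(-1, 13676))) = Add(Mul(-288, Rational(-1, 34583)), Rational(10503, 6838)) = Add(Rational(288, 34583), Rational(10503, 6838)) = Rational(365194593, 236478554)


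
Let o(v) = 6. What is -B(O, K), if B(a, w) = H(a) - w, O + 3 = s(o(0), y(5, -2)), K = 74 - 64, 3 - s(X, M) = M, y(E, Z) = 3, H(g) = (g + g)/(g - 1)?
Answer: 17/2 ≈ 8.5000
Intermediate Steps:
H(g) = 2*g/(-1 + g) (H(g) = (2*g)/(-1 + g) = 2*g/(-1 + g))
s(X, M) = 3 - M
K = 10
O = -3 (O = -3 + (3 - 1*3) = -3 + (3 - 3) = -3 + 0 = -3)
B(a, w) = -w + 2*a/(-1 + a) (B(a, w) = 2*a/(-1 + a) - w = -w + 2*a/(-1 + a))
-B(O, K) = -(2*(-3) - 1*10*(-1 - 3))/(-1 - 3) = -(-6 - 1*10*(-4))/(-4) = -(-1)*(-6 + 40)/4 = -(-1)*34/4 = -1*(-17/2) = 17/2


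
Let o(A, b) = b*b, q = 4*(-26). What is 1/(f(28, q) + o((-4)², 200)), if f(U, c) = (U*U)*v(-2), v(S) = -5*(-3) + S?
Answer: 1/50192 ≈ 1.9923e-5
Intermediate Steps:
q = -104
v(S) = 15 + S
o(A, b) = b²
f(U, c) = 13*U² (f(U, c) = (U*U)*(15 - 2) = U²*13 = 13*U²)
1/(f(28, q) + o((-4)², 200)) = 1/(13*28² + 200²) = 1/(13*784 + 40000) = 1/(10192 + 40000) = 1/50192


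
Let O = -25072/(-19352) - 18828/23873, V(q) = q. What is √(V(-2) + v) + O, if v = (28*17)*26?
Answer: 29273050/57748787 + √12374 ≈ 111.75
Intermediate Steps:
v = 12376 (v = 476*26 = 12376)
O = 29273050/57748787 (O = -25072*(-1/19352) - 18828*1/23873 = 3134/2419 - 18828/23873 = 29273050/57748787 ≈ 0.50690)
√(V(-2) + v) + O = √(-2 + 12376) + 29273050/57748787 = √12374 + 29273050/57748787 = 29273050/57748787 + √12374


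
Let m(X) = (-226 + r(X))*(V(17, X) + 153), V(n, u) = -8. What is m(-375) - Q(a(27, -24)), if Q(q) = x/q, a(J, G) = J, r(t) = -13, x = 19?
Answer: -935704/27 ≈ -34656.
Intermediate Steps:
m(X) = -34655 (m(X) = (-226 - 13)*(-8 + 153) = -239*145 = -34655)
Q(q) = 19/q
m(-375) - Q(a(27, -24)) = -34655 - 19/27 = -935704/27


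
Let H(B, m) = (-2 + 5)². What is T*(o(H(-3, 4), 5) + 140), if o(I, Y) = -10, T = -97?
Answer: -12610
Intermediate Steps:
H(B, m) = 9 (H(B, m) = 3² = 9)
T*(o(H(-3, 4), 5) + 140) = -97*(-10 + 140) = -97*130 = -12610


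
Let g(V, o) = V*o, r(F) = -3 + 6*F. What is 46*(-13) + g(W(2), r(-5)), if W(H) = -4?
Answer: -466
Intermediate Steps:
46*(-13) + g(W(2), r(-5)) = 46*(-13) - 4*(-3 + 6*(-5)) = -598 - 4*(-3 - 30) = -598 - 4*(-33) = -598 + 132 = -466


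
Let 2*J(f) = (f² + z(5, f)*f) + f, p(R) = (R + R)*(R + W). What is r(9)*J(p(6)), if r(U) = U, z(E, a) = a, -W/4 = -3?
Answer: 420876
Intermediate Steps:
W = 12 (W = -4*(-3) = 12)
p(R) = 2*R*(12 + R) (p(R) = (R + R)*(R + 12) = (2*R)*(12 + R) = 2*R*(12 + R))
J(f) = f² + f/2 (J(f) = ((f² + f*f) + f)/2 = ((f² + f²) + f)/2 = (2*f² + f)/2 = (f + 2*f²)/2 = f² + f/2)
r(9)*J(p(6)) = 9*((2*6*(12 + 6))*(½ + 2*6*(12 + 6))) = 9*((2*6*18)*(½ + 2*6*18)) = 9*(216*(½ + 216)) = 9*(216*(433/2)) = 9*46764 = 420876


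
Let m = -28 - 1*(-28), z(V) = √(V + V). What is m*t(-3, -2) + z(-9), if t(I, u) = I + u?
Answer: 3*I*√2 ≈ 4.2426*I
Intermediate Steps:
z(V) = √2*√V (z(V) = √(2*V) = √2*√V)
m = 0 (m = -28 + 28 = 0)
m*t(-3, -2) + z(-9) = 0*(-3 - 2) + √2*√(-9) = 0*(-5) + √2*(3*I) = 0 + 3*I*√2 = 3*I*√2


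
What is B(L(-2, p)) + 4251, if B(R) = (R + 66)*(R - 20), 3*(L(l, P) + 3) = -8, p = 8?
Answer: 24322/9 ≈ 2702.4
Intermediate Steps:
L(l, P) = -17/3 (L(l, P) = -3 + (⅓)*(-8) = -3 - 8/3 = -17/3)
B(R) = (-20 + R)*(66 + R) (B(R) = (66 + R)*(-20 + R) = (-20 + R)*(66 + R))
B(L(-2, p)) + 4251 = (-1320 + (-17/3)² + 46*(-17/3)) + 4251 = (-1320 + 289/9 - 782/3) + 4251 = -13937/9 + 4251 = 24322/9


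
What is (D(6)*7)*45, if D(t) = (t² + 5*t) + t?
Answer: 22680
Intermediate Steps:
D(t) = t² + 6*t
(D(6)*7)*45 = ((6*(6 + 6))*7)*45 = ((6*12)*7)*45 = (72*7)*45 = 504*45 = 22680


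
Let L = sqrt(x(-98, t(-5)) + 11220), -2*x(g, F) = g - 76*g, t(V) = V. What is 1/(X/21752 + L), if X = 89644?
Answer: -121871018/222617310059 + 29571844*sqrt(7545)/222617310059 ≈ 0.010991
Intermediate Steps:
x(g, F) = 75*g/2 (x(g, F) = -(g - 76*g)/2 = -(-75)*g/2 = 75*g/2)
L = sqrt(7545) (L = sqrt((75/2)*(-98) + 11220) = sqrt(-3675 + 11220) = sqrt(7545) ≈ 86.862)
1/(X/21752 + L) = 1/(89644/21752 + sqrt(7545)) = 1/(89644*(1/21752) + sqrt(7545)) = 1/(22411/5438 + sqrt(7545))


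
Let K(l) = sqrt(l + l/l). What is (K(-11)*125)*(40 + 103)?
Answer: 17875*I*sqrt(10) ≈ 56526.0*I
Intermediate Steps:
K(l) = sqrt(1 + l) (K(l) = sqrt(l + 1) = sqrt(1 + l))
(K(-11)*125)*(40 + 103) = (sqrt(1 - 11)*125)*(40 + 103) = (sqrt(-10)*125)*143 = ((I*sqrt(10))*125)*143 = (125*I*sqrt(10))*143 = 17875*I*sqrt(10)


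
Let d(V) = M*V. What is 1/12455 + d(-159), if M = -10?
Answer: 19803451/12455 ≈ 1590.0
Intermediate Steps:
d(V) = -10*V
1/12455 + d(-159) = 1/12455 - 10*(-159) = 1/12455 + 1590 = 19803451/12455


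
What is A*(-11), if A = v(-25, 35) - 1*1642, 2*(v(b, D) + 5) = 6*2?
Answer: 18051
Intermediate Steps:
v(b, D) = 1 (v(b, D) = -5 + (6*2)/2 = -5 + (½)*12 = -5 + 6 = 1)
A = -1641 (A = 1 - 1*1642 = 1 - 1642 = -1641)
A*(-11) = -1641*(-11) = 18051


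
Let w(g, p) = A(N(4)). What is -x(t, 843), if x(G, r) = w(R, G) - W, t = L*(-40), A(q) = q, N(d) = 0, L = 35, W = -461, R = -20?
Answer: -461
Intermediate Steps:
t = -1400 (t = 35*(-40) = -1400)
w(g, p) = 0
x(G, r) = 461 (x(G, r) = 0 - 1*(-461) = 0 + 461 = 461)
-x(t, 843) = -1*461 = -461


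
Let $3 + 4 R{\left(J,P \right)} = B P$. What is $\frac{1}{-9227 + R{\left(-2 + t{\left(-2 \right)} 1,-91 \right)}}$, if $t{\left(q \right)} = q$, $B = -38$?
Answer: $- \frac{4}{33453} \approx -0.00011957$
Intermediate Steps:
$R{\left(J,P \right)} = - \frac{3}{4} - \frac{19 P}{2}$ ($R{\left(J,P \right)} = - \frac{3}{4} + \frac{\left(-38\right) P}{4} = - \frac{3}{4} - \frac{19 P}{2}$)
$\frac{1}{-9227 + R{\left(-2 + t{\left(-2 \right)} 1,-91 \right)}} = \frac{1}{-9227 - - \frac{3455}{4}} = \frac{1}{-9227 + \left(- \frac{3}{4} + \frac{1729}{2}\right)} = \frac{1}{-9227 + \frac{3455}{4}} = \frac{1}{- \frac{33453}{4}} = - \frac{4}{33453}$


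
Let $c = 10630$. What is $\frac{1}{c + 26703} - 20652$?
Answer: $- \frac{771001115}{37333} \approx -20652.0$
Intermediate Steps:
$\frac{1}{c + 26703} - 20652 = \frac{1}{10630 + 26703} - 20652 = \frac{1}{37333} - 20652 = - \frac{771001115}{37333}$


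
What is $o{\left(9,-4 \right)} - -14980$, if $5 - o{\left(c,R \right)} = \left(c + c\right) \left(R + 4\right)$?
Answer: $14985$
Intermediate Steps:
$o{\left(c,R \right)} = 5 - 2 c \left(4 + R\right)$ ($o{\left(c,R \right)} = 5 - \left(c + c\right) \left(R + 4\right) = 5 - 2 c \left(4 + R\right)$)
$o{\left(9,-4 \right)} - -14980 = \left(5 - 72 - \left(-8\right) 9\right) - -14980 = \left(5 - 72 + 72\right) + 14980 = 5 + 14980 = 14985$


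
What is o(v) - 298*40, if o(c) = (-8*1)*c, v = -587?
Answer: -7224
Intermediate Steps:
o(c) = -8*c
o(v) - 298*40 = -8*(-587) - 298*40 = 4696 - 11920 = -7224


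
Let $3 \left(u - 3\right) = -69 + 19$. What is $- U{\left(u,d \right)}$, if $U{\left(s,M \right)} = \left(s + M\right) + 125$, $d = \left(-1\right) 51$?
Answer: $- \frac{181}{3} \approx -60.333$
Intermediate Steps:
$u = - \frac{41}{3}$ ($u = 3 + \frac{-69 + 19}{3} = 3 + \frac{1}{3} \left(-50\right) = 3 - \frac{50}{3} = - \frac{41}{3} \approx -13.667$)
$d = -51$
$U{\left(s,M \right)} = 125 + M + s$ ($U{\left(s,M \right)} = \left(M + s\right) + 125 = 125 + M + s$)
$- U{\left(u,d \right)} = - (125 - 51 - \frac{41}{3}) = \left(-1\right) \frac{181}{3} = - \frac{181}{3}$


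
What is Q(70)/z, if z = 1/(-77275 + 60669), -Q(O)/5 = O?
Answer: 5812100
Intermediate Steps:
Q(O) = -5*O
z = -1/16606 (z = 1/(-16606) = -1/16606 ≈ -6.0219e-5)
Q(70)/z = (-5*70)/(-1/16606) = -350*(-16606) = 5812100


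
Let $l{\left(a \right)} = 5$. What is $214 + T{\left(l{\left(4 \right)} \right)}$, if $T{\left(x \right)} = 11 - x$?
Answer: $220$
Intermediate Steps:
$214 + T{\left(l{\left(4 \right)} \right)} = 214 + \left(11 - 5\right) = 214 + 6 = 220$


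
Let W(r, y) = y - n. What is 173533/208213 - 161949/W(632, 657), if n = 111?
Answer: -11208379373/37894766 ≈ -295.78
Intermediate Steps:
W(r, y) = -111 + y (W(r, y) = y - 1*111 = y - 111 = -111 + y)
173533/208213 - 161949/W(632, 657) = 173533/208213 - 161949/(-111 + 657) = 173533*(1/208213) - 161949/546 = 173533/208213 - 161949*1/546 = 173533/208213 - 53983/182 = -11208379373/37894766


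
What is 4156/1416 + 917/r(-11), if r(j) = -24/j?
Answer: 199763/472 ≈ 423.23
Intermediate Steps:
4156/1416 + 917/r(-11) = 4156/1416 + 917/((-24/(-11))) = 4156*(1/1416) + 917/((-24*(-1/11))) = 1039/354 + 917/(24/11) = 1039/354 + 917*(11/24) = 1039/354 + 10087/24 = 199763/472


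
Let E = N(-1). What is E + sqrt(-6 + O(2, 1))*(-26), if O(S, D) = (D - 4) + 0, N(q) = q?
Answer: -1 - 78*I ≈ -1.0 - 78.0*I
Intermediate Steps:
E = -1
O(S, D) = -4 + D (O(S, D) = (-4 + D) + 0 = -4 + D)
E + sqrt(-6 + O(2, 1))*(-26) = -1 + sqrt(-6 + (-4 + 1))*(-26) = -1 + sqrt(-6 - 3)*(-26) = -1 + sqrt(-9)*(-26) = -1 + (3*I)*(-26) = -1 - 78*I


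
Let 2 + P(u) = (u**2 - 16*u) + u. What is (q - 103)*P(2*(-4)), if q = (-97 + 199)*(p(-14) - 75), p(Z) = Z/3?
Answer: -1497678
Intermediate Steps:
p(Z) = Z/3 (p(Z) = Z*(1/3) = Z/3)
q = -8126 (q = (-97 + 199)*((1/3)*(-14) - 75) = 102*(-14/3 - 75) = 102*(-239/3) = -8126)
P(u) = -2 + u**2 - 15*u (P(u) = -2 + ((u**2 - 16*u) + u) = -2 + (u**2 - 15*u) = -2 + u**2 - 15*u)
(q - 103)*P(2*(-4)) = (-8126 - 103)*(-2 + (2*(-4))**2 - 30*(-4)) = -8229*(-2 + (-8)**2 - 15*(-8)) = -8229*(-2 + 64 + 120) = -8229*182 = -1497678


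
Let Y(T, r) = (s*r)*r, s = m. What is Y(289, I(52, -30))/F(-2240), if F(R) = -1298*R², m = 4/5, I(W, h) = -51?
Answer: -2601/8141056000 ≈ -3.1949e-7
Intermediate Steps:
m = ⅘ (m = 4*(⅕) = ⅘ ≈ 0.80000)
s = ⅘ ≈ 0.80000
Y(T, r) = 4*r²/5 (Y(T, r) = (4*r/5)*r = 4*r²/5)
Y(289, I(52, -30))/F(-2240) = ((⅘)*(-51)²)/((-1298*(-2240)²)) = ((⅘)*2601)/((-1298*5017600)) = (10404/5)/(-6512844800) = (10404/5)*(-1/6512844800) = -2601/8141056000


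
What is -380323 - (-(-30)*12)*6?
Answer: -382483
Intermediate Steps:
-380323 - (-(-30)*12)*6 = -380323 - (-6*(-60))*6 = -380323 - 360*6 = -380323 - 1*2160 = -380323 - 2160 = -382483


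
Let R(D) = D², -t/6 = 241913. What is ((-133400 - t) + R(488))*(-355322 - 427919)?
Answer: -1218896875502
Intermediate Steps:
t = -1451478 (t = -6*241913 = -1451478)
((-133400 - t) + R(488))*(-355322 - 427919) = ((-133400 - 1*(-1451478)) + 488²)*(-355322 - 427919) = ((-133400 + 1451478) + 238144)*(-783241) = (1318078 + 238144)*(-783241) = 1556222*(-783241) = -1218896875502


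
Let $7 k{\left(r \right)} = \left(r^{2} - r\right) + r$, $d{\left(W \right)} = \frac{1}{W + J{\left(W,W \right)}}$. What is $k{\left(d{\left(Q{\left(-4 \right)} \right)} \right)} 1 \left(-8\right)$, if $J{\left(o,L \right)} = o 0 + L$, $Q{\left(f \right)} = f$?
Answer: $- \frac{1}{56} \approx -0.017857$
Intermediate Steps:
$J{\left(o,L \right)} = L$ ($J{\left(o,L \right)} = 0 + L = L$)
$d{\left(W \right)} = \frac{1}{2 W}$ ($d{\left(W \right)} = \frac{1}{W + W} = \frac{1}{2 W}$)
$k{\left(r \right)} = \frac{r^{2}}{7}$ ($k{\left(r \right)} = \frac{\left(r^{2} - r\right) + r}{7} = \frac{r^{2}}{7}$)
$k{\left(d{\left(Q{\left(-4 \right)} \right)} \right)} 1 \left(-8\right) = \frac{\left(\frac{1}{2 \left(-4\right)}\right)^{2}}{7} \cdot 1 \left(-8\right) = \frac{\left(\frac{1}{2} \left(- \frac{1}{4}\right)\right)^{2}}{7} \cdot 1 \left(-8\right) = \frac{\left(- \frac{1}{8}\right)^{2}}{7} \cdot 1 \left(-8\right) = \frac{1}{7} \cdot \frac{1}{64} \cdot 1 \left(-8\right) = \frac{1}{448} \cdot 1 \left(-8\right) = \frac{1}{448} \left(-8\right) = - \frac{1}{56}$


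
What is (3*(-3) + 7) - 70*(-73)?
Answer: 5108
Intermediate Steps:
(3*(-3) + 7) - 70*(-73) = (-9 + 7) + 5110 = -2 + 5110 = 5108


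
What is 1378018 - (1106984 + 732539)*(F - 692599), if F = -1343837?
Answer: 3746072238046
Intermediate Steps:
1378018 - (1106984 + 732539)*(F - 692599) = 1378018 - (1106984 + 732539)*(-1343837 - 692599) = 1378018 - 1839523*(-2036436) = 1378018 - 1*(-3746070860028) = 1378018 + 3746070860028 = 3746072238046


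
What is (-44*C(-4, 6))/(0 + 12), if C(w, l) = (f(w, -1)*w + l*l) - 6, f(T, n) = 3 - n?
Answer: -154/3 ≈ -51.333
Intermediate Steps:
C(w, l) = -6 + l**2 + 4*w (C(w, l) = ((3 - 1*(-1))*w + l*l) - 6 = ((3 + 1)*w + l**2) - 6 = (4*w + l**2) - 6 = (l**2 + 4*w) - 6 = -6 + l**2 + 4*w)
(-44*C(-4, 6))/(0 + 12) = (-44*(-6 + 6**2 + 4*(-4)))/(0 + 12) = -44*(-6 + 36 - 16)/12 = -44*14*(1/12) = -616*1/12 = -154/3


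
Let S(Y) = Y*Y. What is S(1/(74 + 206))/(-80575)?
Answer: -1/6317080000 ≈ -1.5830e-10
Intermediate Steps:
S(Y) = Y²
S(1/(74 + 206))/(-80575) = (1/(74 + 206))²/(-80575) = (1/280)²*(-1/80575) = (1/78400)*(-1/80575) = -1/6317080000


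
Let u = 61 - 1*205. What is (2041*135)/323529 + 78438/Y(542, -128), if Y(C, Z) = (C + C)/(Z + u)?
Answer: -575186377917/29225453 ≈ -19681.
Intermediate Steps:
u = -144 (u = 61 - 205 = -144)
Y(C, Z) = 2*C/(-144 + Z) (Y(C, Z) = (C + C)/(Z - 144) = (2*C)/(-144 + Z) = 2*C/(-144 + Z))
(2041*135)/323529 + 78438/Y(542, -128) = (2041*135)/323529 + 78438/((2*542/(-144 - 128))) = 275535*(1/323529) + 78438/((2*542/(-272))) = 91845/107843 + 78438/((2*542*(-1/272))) = 91845/107843 + 78438/(-271/68) = 91845/107843 + 78438*(-68/271) = 91845/107843 - 5333784/271 = -575186377917/29225453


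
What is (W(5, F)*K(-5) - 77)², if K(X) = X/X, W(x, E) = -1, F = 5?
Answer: 6084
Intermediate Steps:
K(X) = 1
(W(5, F)*K(-5) - 77)² = (-1*1 - 77)² = (-1 - 77)² = (-78)² = 6084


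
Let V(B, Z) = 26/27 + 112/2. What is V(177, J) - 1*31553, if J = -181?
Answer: -850393/27 ≈ -31496.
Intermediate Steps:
V(B, Z) = 1538/27 (V(B, Z) = 26*(1/27) + 112*(½) = 26/27 + 56 = 1538/27)
V(177, J) - 1*31553 = 1538/27 - 1*31553 = 1538/27 - 31553 = -850393/27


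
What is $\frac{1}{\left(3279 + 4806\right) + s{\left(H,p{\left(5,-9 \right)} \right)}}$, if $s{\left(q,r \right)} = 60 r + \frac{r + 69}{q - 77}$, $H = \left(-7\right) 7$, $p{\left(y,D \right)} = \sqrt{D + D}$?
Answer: $\frac{4753658}{38468814057} - \frac{105826 i \sqrt{2}}{38468814057} \approx 0.00012357 - 3.8904 \cdot 10^{-6} i$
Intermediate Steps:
$p{\left(y,D \right)} = \sqrt{2} \sqrt{D}$ ($p{\left(y,D \right)} = \sqrt{2 D} = \sqrt{2} \sqrt{D}$)
$H = -49$
$s{\left(q,r \right)} = 60 r + \frac{69 + r}{-77 + q}$
$\frac{1}{\left(3279 + 4806\right) + s{\left(H,p{\left(5,-9 \right)} \right)}} = \frac{1}{\left(3279 + 4806\right) + \frac{69 - 4619 \sqrt{2} \sqrt{-9} + 60 \left(-49\right) \sqrt{2} \sqrt{-9}}{-77 - 49}} = \frac{1}{8085 + \frac{69 - 4619 \sqrt{2} \cdot 3 i + 60 \left(-49\right) \sqrt{2} \cdot 3 i}{-126}} = \frac{1}{8085 - \frac{69 - 4619 \cdot 3 i \sqrt{2} + 60 \left(-49\right) 3 i \sqrt{2}}{126}} = \frac{1}{8085 - \frac{69 - 13857 i \sqrt{2} - 8820 i \sqrt{2}}{126}} = \frac{1}{8085 - \frac{69 - 22677 i \sqrt{2}}{126}} = \frac{1}{8085 - \left(\frac{23}{42} - \frac{7559 i \sqrt{2}}{42}\right)} = \frac{1}{\frac{339547}{42} + \frac{7559 i \sqrt{2}}{42}}$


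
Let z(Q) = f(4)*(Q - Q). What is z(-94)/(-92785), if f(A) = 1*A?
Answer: 0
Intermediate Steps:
f(A) = A
z(Q) = 0 (z(Q) = 4*(Q - Q) = 4*0 = 0)
z(-94)/(-92785) = 0/(-92785) = 0*(-1/92785) = 0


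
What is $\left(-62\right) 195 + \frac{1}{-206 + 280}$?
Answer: $- \frac{894659}{74} \approx -12090.0$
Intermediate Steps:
$\left(-62\right) 195 + \frac{1}{-206 + 280} = -12090 + \frac{1}{74} = - \frac{894659}{74}$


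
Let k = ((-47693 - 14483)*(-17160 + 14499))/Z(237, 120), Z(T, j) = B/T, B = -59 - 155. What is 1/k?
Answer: -107/19605864816 ≈ -5.4576e-9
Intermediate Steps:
B = -214
Z(T, j) = -214/T
k = -19605864816/107 (k = ((-47693 - 14483)*(-17160 + 14499))/((-214/237)) = (-62176*(-2661))/((-214*1/237)) = 165450336/(-214/237) = 165450336*(-237/214) = -19605864816/107 ≈ -1.8323e+8)
1/k = 1/(-19605864816/107) = -107/19605864816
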